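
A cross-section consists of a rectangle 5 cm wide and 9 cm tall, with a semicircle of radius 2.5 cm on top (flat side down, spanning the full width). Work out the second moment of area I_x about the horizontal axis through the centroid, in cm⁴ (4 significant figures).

Treat the section as a set of non-overlapping primitives; coordinates are from the bounding-box lower-left.
Rectangular body: 5 × 9, A = 45 cm², y = 4.5 cm, Ī = 303.75 cm⁴.
Semicircular cap: semicircle r = 2.5, A = 9.81748 cm², y = 10.061 cm, Ī = 4.28738 cm⁴.
Centroid: ȳ = ΣA·y / ΣA = 5.49595 cm.
Transfer each piece to the horizontal axis through the centroid using Ī + A·d² with d = y − 5.49595:
  rectangular body: d = -0.995947 cm → contributes +348.386 cm⁴
  semicircular cap: d = 4.56509 cm → contributes +208.884 cm⁴
Total I = 557.27 cm⁴.

I_x ≈ 557.3 cm⁴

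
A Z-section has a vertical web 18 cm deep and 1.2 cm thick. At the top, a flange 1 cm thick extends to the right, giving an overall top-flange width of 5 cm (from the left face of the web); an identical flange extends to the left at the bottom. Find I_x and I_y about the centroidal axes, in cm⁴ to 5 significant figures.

Break the section into simple shapes (no overlaps), measuring from the bottom-left corner of the bounding box.
Web: 1.2 × 18, A = 21.6 cm², y = 9 cm, Ī = 583.2 cm⁴.
Top flange (beyond web): 3.8 × 1, A = 3.8 cm², y = 17.5 cm, Ī = 0.3166667 cm⁴.
Bottom flange (beyond web): 3.8 × 1, A = 3.8 cm², y = 0.5 cm, Ī = 0.3166667 cm⁴.
Centroid: ȳ = ΣA·y / ΣA = 9 cm.
Transfer each piece to the centroidal x-axis using Ī + A·d² with d = y − 9:
  web: d = 0 cm → contributes +583.2 cm⁴
  top flange (beyond web): d = 8.5 cm → contributes +274.8667 cm⁴
  bottom flange (beyond web): d = -8.5 cm → contributes +274.8667 cm⁴
Total I = 1132.933 cm⁴.
For the y-axis: x̄ = 4.4 cm.
Repeating about the centroidal y-axis gives I_y = 59.23733 cm⁴.

I_x ≈ 1132.9 cm⁴, I_y ≈ 59.237 cm⁴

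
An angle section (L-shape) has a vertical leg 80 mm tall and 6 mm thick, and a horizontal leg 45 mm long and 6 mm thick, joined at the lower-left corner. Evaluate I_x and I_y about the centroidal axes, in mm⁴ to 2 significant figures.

Treat the section as a set of non-overlapping primitives; coordinates are from the bounding-box lower-left.
Vertical leg: 6 × 80, A = 480 mm², y = 40 mm, Ī = 256 000 mm⁴.
Horizontal leg (remainder): 39 × 6, A = 234 mm², y = 3 mm, Ī = 702 mm⁴.
Centroid: ȳ = ΣA·y / ΣA = 27.87 mm.
Transfer each piece to the centroidal x-axis using Ī + A·d² with d = y − 27.87:
  vertical leg: d = 12.13 mm → contributes +326 580 mm⁴
  horizontal leg (remainder): d = -24.87 mm → contributes +145 481 mm⁴
Total I = 472 061 mm⁴.
For the y-axis: x̄ = 10.37 mm.
Repeating about the centroidal y-axis gives I_y = 110 738 mm⁴.

I_x ≈ 4.7 × 10⁵ mm⁴, I_y ≈ 1.1 × 10⁵ mm⁴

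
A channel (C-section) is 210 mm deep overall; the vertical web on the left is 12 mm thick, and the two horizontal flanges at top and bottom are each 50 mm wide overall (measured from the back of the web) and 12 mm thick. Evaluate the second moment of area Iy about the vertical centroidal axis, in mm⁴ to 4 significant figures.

Iy ≈ 5.585 × 10⁵ mm⁴

Treat the section as a set of non-overlapping primitives; coordinates are from the bounding-box lower-left.
Web: 12 × 210, A = 2 520 mm², x = 6 mm, Ī = 30 240 mm⁴.
Top flange (beyond web): 38 × 12, A = 456 mm², x = 31 mm, Ī = 54 872 mm⁴.
Bottom flange (beyond web): 38 × 12, A = 456 mm², x = 31 mm, Ī = 54 872 mm⁴.
Centroid: x̄ = ΣA·x / ΣA = 12.6434 mm.
Transfer each piece to the vertical centroidal axis using Ī + A·d² with d = x − 12.6434:
  web: d = -6.64336 mm → contributes +141 458 mm⁴
  top flange (beyond web): d = 18.3566 mm → contributes +208 529 mm⁴
  bottom flange (beyond web): d = 18.3566 mm → contributes +208 529 mm⁴
Total I = 558 515 mm⁴.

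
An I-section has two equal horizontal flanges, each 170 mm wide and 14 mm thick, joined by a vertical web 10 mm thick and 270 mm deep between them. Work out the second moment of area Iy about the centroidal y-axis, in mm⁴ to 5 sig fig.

Decompose the section into non-overlapping parts with the origin at the bottom-left of its bounding rectangle.
Bottom flange: 170 × 14, A = 2 380 mm², x = 85 mm, Ī = 5 731 833 mm⁴.
Web: 10 × 270, A = 2 700 mm², x = 85 mm, Ī = 22 500 mm⁴.
Top flange: 170 × 14, A = 2 380 mm², x = 85 mm, Ī = 5 731 833 mm⁴.
By symmetry the centroid is at mid-width, x̄ = 85 mm.
All pieces are centred on the centroidal y-axis, so I = ΣĪ = 11 486 167 mm⁴.

Iy ≈ 1.1486 × 10⁷ mm⁴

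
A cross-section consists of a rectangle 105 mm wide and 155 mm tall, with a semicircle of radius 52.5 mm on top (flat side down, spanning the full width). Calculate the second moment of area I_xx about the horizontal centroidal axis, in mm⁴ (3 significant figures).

Decompose the section into non-overlapping parts with the origin at the bottom-left of its bounding rectangle.
Rectangular body: 105 × 155, A = 16 275 mm², y = 77.5 mm, Ī = 32 583 906 mm⁴.
Semicircular cap: semicircle r = 52.5, A = 4329.5 mm², y = 177.28 mm, Ī = 833 814 mm⁴.
Centroid: ȳ = ΣA·y / ΣA = 98.467 mm.
Transfer each piece to the horizontal centroidal axis using Ī + A·d² with d = y − 98.467:
  rectangular body: d = -20.967 mm → contributes +39 738 339 mm⁴
  semicircular cap: d = 78.815 mm → contributes +27 727 959 mm⁴
Total I = 67 466 298 mm⁴.

I_xx ≈ 6.75 × 10⁷ mm⁴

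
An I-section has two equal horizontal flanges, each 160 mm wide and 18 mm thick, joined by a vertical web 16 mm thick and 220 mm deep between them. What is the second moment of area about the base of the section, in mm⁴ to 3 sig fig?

Split into non-overlapping primitives; take the origin at the lower-left of the bounding box.
Bottom flange: 160 × 18, A = 2 880 mm², y = 9 mm, Ī = 77 760 mm⁴.
Web: 16 × 220, A = 3 520 mm², y = 128 mm, Ī = 14 197 333 mm⁴.
Top flange: 160 × 18, A = 2 880 mm², y = 247 mm, Ī = 77 760 mm⁴.
Transfer each piece to the bottom edge using Ī + A·d² with d = y − 0:
  bottom flange: d = 9 mm → contributes +311 040 mm⁴
  web: d = 128 mm → contributes +71 869 013 mm⁴
  top flange: d = 247 mm → contributes +175 783 680 mm⁴
Total I = 247 963 733 mm⁴.

I_base ≈ 2.48 × 10⁸ mm⁴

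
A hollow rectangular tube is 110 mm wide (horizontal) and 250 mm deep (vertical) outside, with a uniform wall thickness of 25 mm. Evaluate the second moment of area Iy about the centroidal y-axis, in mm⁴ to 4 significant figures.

Iy ≈ 2.413 × 10⁷ mm⁴

Treat the section as a set of non-overlapping primitives; coordinates are from the bounding-box lower-left.
Outer rectangle: 110 × 250, A = 27 500 mm², x = 55 mm, Ī = 27 729 167 mm⁴.
Inner void (subtracted): 60 × 200, A = 12 000 mm², x = 55 mm, Ī = 3 600 000 mm⁴.
By symmetry the centroid is at mid-width, x̄ = 55 mm.
All pieces are centred on the centroidal y-axis, so I = ΣĪ (holes subtracted) = 24 129 167 mm⁴.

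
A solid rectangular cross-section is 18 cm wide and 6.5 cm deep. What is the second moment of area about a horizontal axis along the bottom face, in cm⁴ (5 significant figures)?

The section: 18 × 6.5, A = 117 cm², y = 3.25 cm, Ī = 411.9375 cm⁴.
Transfer it to the base of the section using Ī + A·d² with d = y − 0:
  the section: d = 3.25 cm → contributes +1647.75 cm⁴
Total I = 1647.75 cm⁴.

I_base ≈ 1647.8 cm⁴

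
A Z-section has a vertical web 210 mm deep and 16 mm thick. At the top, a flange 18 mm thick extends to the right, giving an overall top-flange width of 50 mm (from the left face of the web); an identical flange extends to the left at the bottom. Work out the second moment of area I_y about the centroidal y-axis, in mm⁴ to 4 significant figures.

I_y ≈ 9.546 × 10⁵ mm⁴

Treat the section as a set of non-overlapping primitives; coordinates are from the bounding-box lower-left.
Web: 16 × 210, A = 3 360 mm², x = 42 mm, Ī = 71 680 mm⁴.
Top flange (beyond web): 34 × 18, A = 612 mm², x = 67 mm, Ī = 58 956 mm⁴.
Bottom flange (beyond web): 34 × 18, A = 612 mm², x = 17 mm, Ī = 58 956 mm⁴.
Centroid: x̄ = ΣA·x / ΣA = 42 mm.
Transfer each piece to the centroidal y-axis using Ī + A·d² with d = x − 42:
  web: d = 0 mm → contributes +71 680 mm⁴
  top flange (beyond web): d = 25 mm → contributes +441 456 mm⁴
  bottom flange (beyond web): d = -25 mm → contributes +441 456 mm⁴
Total I = 954 592 mm⁴.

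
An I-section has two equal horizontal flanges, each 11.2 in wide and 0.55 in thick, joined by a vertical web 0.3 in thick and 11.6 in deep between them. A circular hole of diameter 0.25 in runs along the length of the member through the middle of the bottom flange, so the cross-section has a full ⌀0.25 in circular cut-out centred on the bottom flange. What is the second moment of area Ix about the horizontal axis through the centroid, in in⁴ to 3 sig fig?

Decompose the section into non-overlapping parts with the origin at the bottom-left of its bounding rectangle.
Bottom flange: 11.2 × 0.55, A = 6.16 in², y = 0.275 in, Ī = 0.15528 in⁴.
Web: 0.3 × 11.6, A = 3.48 in², y = 6.35 in, Ī = 39.022 in⁴.
Top flange: 11.2 × 0.55, A = 6.16 in², y = 12.425 in, Ī = 0.15528 in⁴.
Hole (subtracted): ⌀0.25, A = 0.049087 in², y = 0.275 in, Ī = 0.00019175 in⁴.
Centroid: ȳ = ΣA·y / ΣA = 6.3689 in.
Transfer each piece to the horizontal axis through the centroid using Ī + A·d² with d = y − 6.3689:
  bottom flange: d = -6.0939 in → contributes +228.91 in⁴
  web: d = -0.018933 in → contributes +39.024 in⁴
  top flange: d = 6.0561 in → contributes +226.08 in⁴
  hole: d = -6.0939 in → contributes −1.8231 in⁴
Total I = 492.19 in⁴.

Ix ≈ 492 in⁴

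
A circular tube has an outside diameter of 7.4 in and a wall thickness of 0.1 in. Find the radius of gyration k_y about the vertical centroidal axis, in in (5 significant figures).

k_y ≈ 2.5812 in

Decompose the section into non-overlapping parts with the origin at the bottom-left of its bounding rectangle.
Outer circle: ⌀7.4, A = 43.0084 in², x = 3.7 in, Ī = 147.1963 in⁴.
Bore (subtracted): ⌀7.2, A = 40.71504 in², x = 3.7 in, Ī = 131.9167 in⁴.
By symmetry the centroid is at mid-width, x̄ = 3.7 in.
All pieces are centred on the vertical centroidal axis, so I = ΣĪ (holes subtracted) = 15.27953 in⁴.
Radius of gyration: k = √(I/A) = √(15.27953 / 2.293363) = 2.581182 in.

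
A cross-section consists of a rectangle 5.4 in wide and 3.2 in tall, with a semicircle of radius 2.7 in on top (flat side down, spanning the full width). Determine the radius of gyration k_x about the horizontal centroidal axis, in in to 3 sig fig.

k_x ≈ 1.59 in

Treat the section as a set of non-overlapping primitives; coordinates are from the bounding-box lower-left.
Rectangular body: 5.4 × 3.2, A = 17.28 in², y = 1.6 in, Ī = 14.746 in⁴.
Semicircular cap: semicircle r = 2.7, A = 11.451 in², y = 4.3459 in, Ī = 5.8329 in⁴.
Centroid: ȳ = ΣA·y / ΣA = 2.6944 in.
Transfer each piece to the horizontal centroidal axis using Ī + A·d² with d = y − 2.6944:
  rectangular body: d = -1.0944 in → contributes +35.443 in⁴
  semicircular cap: d = 1.6515 in → contributes +37.065 in⁴
Total I = 72.508 in⁴.
Radius of gyration: k = √(I/A) = √(72.508 / 28.731) = 1.5886 in.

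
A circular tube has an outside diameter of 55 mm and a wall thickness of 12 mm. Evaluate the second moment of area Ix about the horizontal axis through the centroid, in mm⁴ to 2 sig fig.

Split into non-overlapping primitives; take the origin at the lower-left of the bounding box.
Outer circle: ⌀55, A = 2 376 mm², y = 27.5 mm, Ī = 449 180 mm⁴.
Bore (subtracted): ⌀31, A = 754.8 mm², y = 27.5 mm, Ī = 45 333 mm⁴.
By symmetry the centroid is at mid-height, ȳ = 27.5 mm.
All pieces are centred on the horizontal axis through the centroid, so I = ΣĪ (holes subtracted) = 403 847 mm⁴.

Ix ≈ 4.0 × 10⁵ mm⁴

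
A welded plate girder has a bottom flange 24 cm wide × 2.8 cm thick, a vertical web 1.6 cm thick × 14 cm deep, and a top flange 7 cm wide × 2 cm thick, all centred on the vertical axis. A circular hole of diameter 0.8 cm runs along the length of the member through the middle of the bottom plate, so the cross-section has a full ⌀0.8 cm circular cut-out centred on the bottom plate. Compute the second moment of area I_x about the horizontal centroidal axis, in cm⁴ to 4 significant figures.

I_x ≈ 4068 cm⁴

Treat the section as a set of non-overlapping primitives; coordinates are from the bounding-box lower-left.
Bottom plate: 24 × 2.8, A = 67.2 cm², y = 1.4 cm, Ī = 43.904 cm⁴.
Web plate: 1.6 × 14, A = 22.4 cm², y = 9.8 cm, Ī = 365.867 cm⁴.
Top plate: 7 × 2, A = 14 cm², y = 17.8 cm, Ī = 4.66667 cm⁴.
Hole (subtracted): ⌀0.8, A = 0.502655 cm², y = 1.4 cm, Ī = 0.0201062 cm⁴.
Centroid: ȳ = ΣA·y / ΣA = 5.45209 cm.
Transfer each piece to the horizontal centroidal axis using Ī + A·d² with d = y − 5.45209:
  bottom plate: d = -4.05209 cm → contributes +1147.29 cm⁴
  web plate: d = 4.34791 cm → contributes +789.323 cm⁴
  top plate: d = 12.3479 cm → contributes +2139.26 cm⁴
  hole: d = -4.05209 cm → contributes −8.27342 cm⁴
Total I = 4067.6 cm⁴.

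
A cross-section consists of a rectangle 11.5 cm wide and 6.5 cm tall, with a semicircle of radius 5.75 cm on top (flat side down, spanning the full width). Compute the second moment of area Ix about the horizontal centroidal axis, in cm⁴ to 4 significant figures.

Ix ≈ 1375 cm⁴

Split into non-overlapping primitives; take the origin at the lower-left of the bounding box.
Rectangular body: 11.5 × 6.5, A = 74.75 cm², y = 3.25 cm, Ī = 263.182 cm⁴.
Semicircular cap: semicircle r = 5.75, A = 51.9345 cm², y = 8.94038 cm, Ī = 119.979 cm⁴.
Centroid: ȳ = ΣA·y / ΣA = 5.58278 cm.
Transfer each piece to the horizontal centroidal axis using Ī + A·d² with d = y − 5.58278:
  rectangular body: d = -2.33278 cm → contributes +669.96 cm⁴
  semicircular cap: d = 3.3576 cm → contributes +705.46 cm⁴
Total I = 1375.42 cm⁴.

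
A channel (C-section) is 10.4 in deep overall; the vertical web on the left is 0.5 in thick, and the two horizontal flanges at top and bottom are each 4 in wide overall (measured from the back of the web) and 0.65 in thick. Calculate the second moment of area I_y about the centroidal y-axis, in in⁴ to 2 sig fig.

Break the section into simple shapes (no overlaps), measuring from the bottom-left corner of the bounding box.
Web: 0.5 × 10.4, A = 5.2 in², x = 0.25 in, Ī = 0.1083 in⁴.
Top flange (beyond web): 3.5 × 0.65, A = 2.275 in², x = 2.25 in, Ī = 2.322 in⁴.
Bottom flange (beyond web): 3.5 × 0.65, A = 2.275 in², x = 2.25 in, Ī = 2.322 in⁴.
Centroid: x̄ = ΣA·x / ΣA = 1.183 in.
Transfer each piece to the centroidal y-axis using Ī + A·d² with d = x − 1.183:
  web: d = -0.9333 in → contributes +4.638 in⁴
  top flange (beyond web): d = 1.067 in → contributes +4.911 in⁴
  bottom flange (beyond web): d = 1.067 in → contributes +4.911 in⁴
Total I = 14.46 in⁴.

I_y ≈ 14 in⁴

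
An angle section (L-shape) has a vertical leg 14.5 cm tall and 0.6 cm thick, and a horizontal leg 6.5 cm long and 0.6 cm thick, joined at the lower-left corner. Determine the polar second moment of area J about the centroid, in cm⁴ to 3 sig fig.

J ≈ 311 cm⁴

Split into non-overlapping primitives; take the origin at the lower-left of the bounding box.
Vertical leg: 0.6 × 14.5, A = 8.7 cm², y = 7.25 cm, Ī = 152.43 cm⁴.
Horizontal leg (remainder): 5.9 × 0.6, A = 3.54 cm², y = 0.3 cm, Ī = 0.1062 cm⁴.
Centroid: ȳ = ΣA·y / ΣA = 5.24 cm.
Transfer each piece to the centroidal x-axis using Ī + A·d² with d = y − 5.24:
  vertical leg: d = 2.01 cm → contributes +187.58 cm⁴
  horizontal leg (remainder): d = -4.94 cm → contributes +86.493 cm⁴
Total I = 274.08 cm⁴.
For the y-axis: x̄ = 1.24 cm.
Repeating about the centroidal y-axis gives I_y = 37.107 cm⁴.
Polar second moment: J = I_x + I_y = 311.18 cm⁴.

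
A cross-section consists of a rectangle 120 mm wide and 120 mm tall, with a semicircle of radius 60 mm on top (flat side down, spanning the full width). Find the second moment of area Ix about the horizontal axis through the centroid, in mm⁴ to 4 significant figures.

Treat the section as a set of non-overlapping primitives; coordinates are from the bounding-box lower-left.
Rectangular body: 120 × 120, A = 14 400 mm², y = 60 mm, Ī = 17 280 000 mm⁴.
Semicircular cap: semicircle r = 60, A = 5654.87 mm², y = 145.465 mm, Ī = 1 422 450 mm⁴.
Centroid: ȳ = ΣA·y / ΣA = 84.0985 mm.
Transfer each piece to the horizontal axis through the centroid using Ī + A·d² with d = y − 84.0985:
  rectangular body: d = -24.0985 mm → contributes +25 642 616 mm⁴
  semicircular cap: d = 61.3663 mm → contributes +22 717 677 mm⁴
Total I = 48 360 293 mm⁴.

Ix ≈ 4.836 × 10⁷ mm⁴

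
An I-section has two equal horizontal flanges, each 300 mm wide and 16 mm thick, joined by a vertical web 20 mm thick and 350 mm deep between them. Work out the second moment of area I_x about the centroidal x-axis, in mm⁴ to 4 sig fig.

I_x ≈ 3.932 × 10⁸ mm⁴

Treat the section as a set of non-overlapping primitives; coordinates are from the bounding-box lower-left.
Bottom flange: 300 × 16, A = 4 800 mm², y = 8 mm, Ī = 102 400 mm⁴.
Web: 20 × 350, A = 7 000 mm², y = 191 mm, Ī = 71 458 333 mm⁴.
Top flange: 300 × 16, A = 4 800 mm², y = 374 mm, Ī = 102 400 mm⁴.
By symmetry the centroid is at mid-height, ȳ = 191 mm.
Transfer each piece to the centroidal x-axis using Ī + A·d² with d = y − 191:
  bottom flange: d = -183 mm → contributes +160 849 600 mm⁴
  web: d = 0 mm → contributes +71 458 333 mm⁴
  top flange: d = 183 mm → contributes +160 849 600 mm⁴
Total I = 393 157 533 mm⁴.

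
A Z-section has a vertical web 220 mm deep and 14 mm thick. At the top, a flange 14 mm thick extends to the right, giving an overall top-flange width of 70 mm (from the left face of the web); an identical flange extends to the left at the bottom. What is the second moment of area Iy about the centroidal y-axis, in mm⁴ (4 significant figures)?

Iy ≈ 2.381 × 10⁶ mm⁴

Break the section into simple shapes (no overlaps), measuring from the bottom-left corner of the bounding box.
Web: 14 × 220, A = 3 080 mm², x = 63 mm, Ī = 50306.7 mm⁴.
Top flange (beyond web): 56 × 14, A = 784 mm², x = 98 mm, Ī = 204 885 mm⁴.
Bottom flange (beyond web): 56 × 14, A = 784 mm², x = 28 mm, Ī = 204 885 mm⁴.
Centroid: x̄ = ΣA·x / ΣA = 63 mm.
Transfer each piece to the centroidal y-axis using Ī + A·d² with d = x − 63:
  web: d = 0 mm → contributes +50306.7 mm⁴
  top flange (beyond web): d = 35 mm → contributes +1 165 285 mm⁴
  bottom flange (beyond web): d = -35 mm → contributes +1 165 285 mm⁴
Total I = 2 380 877 mm⁴.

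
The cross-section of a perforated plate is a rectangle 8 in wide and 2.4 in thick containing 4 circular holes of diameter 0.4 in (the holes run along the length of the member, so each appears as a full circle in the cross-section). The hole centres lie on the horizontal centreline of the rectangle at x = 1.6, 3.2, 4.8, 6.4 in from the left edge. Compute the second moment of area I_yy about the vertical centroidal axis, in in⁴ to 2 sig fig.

I_yy ≈ 100 in⁴

Decompose the section into non-overlapping parts with the origin at the bottom-left of its bounding rectangle.
Plate: 8 × 2.4, A = 19.2 in², x = 4 in, Ī = 102.4 in⁴.
Hole 1 (subtracted): ⌀0.4, A = 0.1257 in², x = 1.6 in, Ī = 0.001257 in⁴.
Hole 2 (subtracted): ⌀0.4, A = 0.1257 in², x = 3.2 in, Ī = 0.001257 in⁴.
Hole 3 (subtracted): ⌀0.4, A = 0.1257 in², x = 4.8 in, Ī = 0.001257 in⁴.
Hole 4 (subtracted): ⌀0.4, A = 0.1257 in², x = 6.4 in, Ī = 0.001257 in⁴.
By symmetry the centroid is at mid-width, x̄ = 4 in.
Transfer each piece to the vertical centroidal axis using Ī + A·d² with d = x − 4:
  plate: d = 0 in → contributes +102.4 in⁴
  hole 1: d = -2.4 in → contributes −0.7251 in⁴
  hole 2: d = -0.8 in → contributes −0.08168 in⁴
  hole 3: d = 0.8 in → contributes −0.08168 in⁴
  hole 4: d = 2.4 in → contributes −0.7251 in⁴
Total I = 100.8 in⁴.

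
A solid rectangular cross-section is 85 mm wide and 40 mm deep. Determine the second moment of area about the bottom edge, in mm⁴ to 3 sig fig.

I_base ≈ 1.81 × 10⁶ mm⁴

The section: 85 × 40, A = 3 400 mm², y = 20 mm, Ī = 453 333 mm⁴.
Transfer it to the bottom edge using Ī + A·d² with d = y − 0:
  the section: d = 20 mm → contributes +1 813 333 mm⁴
Total I = 1 813 333 mm⁴.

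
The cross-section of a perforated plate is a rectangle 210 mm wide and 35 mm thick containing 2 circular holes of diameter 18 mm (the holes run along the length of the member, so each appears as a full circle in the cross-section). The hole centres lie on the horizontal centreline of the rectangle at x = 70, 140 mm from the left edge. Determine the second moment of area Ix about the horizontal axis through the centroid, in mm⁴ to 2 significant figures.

Decompose the section into non-overlapping parts with the origin at the bottom-left of its bounding rectangle.
Plate: 210 × 35, A = 7 350 mm², y = 17.5 mm, Ī = 750 313 mm⁴.
Hole 1 (subtracted): ⌀18, A = 254.5 mm², y = 17.5 mm, Ī = 5 153 mm⁴.
Hole 2 (subtracted): ⌀18, A = 254.5 mm², y = 17.5 mm, Ī = 5 153 mm⁴.
By symmetry the centroid is at mid-height, ȳ = 17.5 mm.
All pieces are centred on the horizontal axis through the centroid, so I = ΣĪ (holes subtracted) = 740 007 mm⁴.

Ix ≈ 7.4 × 10⁵ mm⁴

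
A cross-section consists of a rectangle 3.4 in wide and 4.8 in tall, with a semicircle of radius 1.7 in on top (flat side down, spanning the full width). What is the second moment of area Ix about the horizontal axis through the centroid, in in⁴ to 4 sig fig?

Split into non-overlapping primitives; take the origin at the lower-left of the bounding box.
Rectangular body: 3.4 × 4.8, A = 16.32 in², y = 2.4 in, Ī = 31.3344 in⁴.
Semicircular cap: semicircle r = 1.7, A = 4.5396 in², y = 5.5215 in, Ī = 0.916701 in⁴.
Centroid: ȳ = ΣA·y / ΣA = 3.07932 in.
Transfer each piece to the horizontal axis through the centroid using Ī + A·d² with d = y − 3.07932:
  rectangular body: d = -0.679322 in → contributes +38.8657 in⁴
  semicircular cap: d = 2.44218 in → contributes +27.992 in⁴
Total I = 66.8577 in⁴.

Ix ≈ 66.86 in⁴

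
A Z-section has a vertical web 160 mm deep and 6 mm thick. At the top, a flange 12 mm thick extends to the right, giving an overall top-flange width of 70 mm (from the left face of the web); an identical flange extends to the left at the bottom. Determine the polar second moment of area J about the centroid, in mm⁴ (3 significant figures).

J ≈ 1.29 × 10⁷ mm⁴

Break the section into simple shapes (no overlaps), measuring from the bottom-left corner of the bounding box.
Web: 6 × 160, A = 960 mm², y = 80 mm, Ī = 2 048 000 mm⁴.
Top flange (beyond web): 64 × 12, A = 768 mm², y = 154 mm, Ī = 9 216 mm⁴.
Bottom flange (beyond web): 64 × 12, A = 768 mm², y = 6 mm, Ī = 9 216 mm⁴.
Centroid: ȳ = ΣA·y / ΣA = 80 mm.
Transfer each piece to the centroidal x-axis using Ī + A·d² with d = y − 80:
  web: d = 0 mm → contributes +2 048 000 mm⁴
  top flange (beyond web): d = 74 mm → contributes +4 214 784 mm⁴
  bottom flange (beyond web): d = -74 mm → contributes +4 214 784 mm⁴
Total I = 10 477 568 mm⁴.
For the y-axis: x̄ = 67 mm.
Repeating about the centroidal y-axis gives I_y = 2 408 768 mm⁴.
Polar second moment: J = I_x + I_y = 12 886 336 mm⁴.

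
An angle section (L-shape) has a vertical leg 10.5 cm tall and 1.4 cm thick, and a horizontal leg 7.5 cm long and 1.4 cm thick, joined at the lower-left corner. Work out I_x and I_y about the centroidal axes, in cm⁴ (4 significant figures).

I_x ≈ 248.3 cm⁴, I_y ≈ 104.8 cm⁴

Treat the section as a set of non-overlapping primitives; coordinates are from the bounding-box lower-left.
Vertical leg: 1.4 × 10.5, A = 14.7 cm², y = 5.25 cm, Ī = 135.056 cm⁴.
Horizontal leg (remainder): 6.1 × 1.4, A = 8.54 cm², y = 0.7 cm, Ī = 1.39487 cm⁴.
Centroid: ȳ = ΣA·y / ΣA = 3.57801 cm.
Transfer each piece to the centroidal x-axis using Ī + A·d² with d = y − 3.57801:
  vertical leg: d = 1.67199 cm → contributes +176.151 cm⁴
  horizontal leg (remainder): d = -2.87801 cm → contributes +72.1313 cm⁴
Total I = 248.282 cm⁴.
For the y-axis: x̄ = 2.07801 cm.
Repeating about the centroidal y-axis gives I_y = 104.845 cm⁴.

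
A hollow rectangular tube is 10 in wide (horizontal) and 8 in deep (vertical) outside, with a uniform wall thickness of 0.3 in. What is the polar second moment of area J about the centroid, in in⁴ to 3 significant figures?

Break the section into simple shapes (no overlaps), measuring from the bottom-left corner of the bounding box.
Outer rectangle: 10 × 8, A = 80 in², y = 4 in, Ī = 426.67 in⁴.
Inner void (subtracted): 9.4 × 7.4, A = 69.56 in², y = 4 in, Ī = 317.43 in⁴.
By symmetry the centroid is at mid-height, ȳ = 4 in.
All pieces are centred on the centroidal x-axis, so I = ΣĪ (holes subtracted) = 109.24 in⁴.
Repeating about the centroidal y-axis gives I_y = 154.47 in⁴.
Polar second moment: J = I_x + I_y = 263.71 in⁴.

J ≈ 264 in⁴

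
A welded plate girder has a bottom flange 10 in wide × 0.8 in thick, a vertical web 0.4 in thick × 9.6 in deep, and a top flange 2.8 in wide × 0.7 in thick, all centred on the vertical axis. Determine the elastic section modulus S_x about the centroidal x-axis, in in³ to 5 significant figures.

S_x ≈ 29.085 in³

Break the section into simple shapes (no overlaps), measuring from the bottom-left corner of the bounding box.
Bottom plate: 10 × 0.8, A = 8 in², y = 0.4 in, Ī = 0.4266667 in⁴.
Web plate: 0.4 × 9.6, A = 3.84 in², y = 5.6 in, Ī = 29.4912 in⁴.
Top plate: 2.8 × 0.7, A = 1.96 in², y = 10.75 in, Ī = 0.08003333 in⁴.
Centroid: ȳ = ΣA·y / ΣA = 3.316957 in.
Transfer each piece to the centroidal x-axis using Ī + A·d² with d = y − 3.316957:
  bottom plate: d = -2.916957 in → contributes +68.49575 in⁴
  web plate: d = 2.283043 in → contributes +49.50638 in⁴
  top plate: d = 7.433043 in → contributes +108.3703 in⁴
Total I = 226.3724 in⁴.
Extreme fibre distance c = 7.783043 in; S = I/c = 29.08534 in³.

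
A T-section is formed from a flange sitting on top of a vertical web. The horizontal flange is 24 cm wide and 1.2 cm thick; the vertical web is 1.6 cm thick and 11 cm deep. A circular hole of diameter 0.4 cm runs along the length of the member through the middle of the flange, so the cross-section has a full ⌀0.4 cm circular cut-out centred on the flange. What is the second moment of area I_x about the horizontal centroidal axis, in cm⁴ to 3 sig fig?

I_x ≈ 587 cm⁴

Split into non-overlapping primitives; take the origin at the lower-left of the bounding box.
Flange: 24 × 1.2, A = 28.8 cm², y = 11.6 cm, Ī = 3.456 cm⁴.
Web: 1.6 × 11, A = 17.6 cm², y = 5.5 cm, Ī = 177.47 cm⁴.
Hole (subtracted): ⌀0.4, A = 0.12566 cm², y = 11.6 cm, Ī = 0.0012566 cm⁴.
Centroid: ȳ = ΣA·y / ΣA = 9.2799 cm.
Transfer each piece to the horizontal centroidal axis using Ī + A·d² with d = y − 9.2799:
  flange: d = 2.3201 cm → contributes +158.48 cm⁴
  web: d = -3.7799 cm → contributes +428.93 cm⁴
  hole: d = 2.3201 cm → contributes −0.67767 cm⁴
Total I = 586.73 cm⁴.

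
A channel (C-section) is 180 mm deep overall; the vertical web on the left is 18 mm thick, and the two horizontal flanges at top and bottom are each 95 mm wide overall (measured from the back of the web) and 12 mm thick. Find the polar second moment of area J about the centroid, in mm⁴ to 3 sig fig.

Treat the section as a set of non-overlapping primitives; coordinates are from the bounding-box lower-left.
Web: 18 × 180, A = 3 240 mm², y = 90 mm, Ī = 8 748 000 mm⁴.
Top flange (beyond web): 77 × 12, A = 924 mm², y = 174 mm, Ī = 11 088 mm⁴.
Bottom flange (beyond web): 77 × 12, A = 924 mm², y = 6 mm, Ī = 11 088 mm⁴.
By symmetry the centroid is at mid-height, ȳ = 90 mm.
Transfer each piece to the centroidal x-axis using Ī + A·d² with d = y − 90:
  web: d = 0 mm → contributes +8 748 000 mm⁴
  top flange (beyond web): d = 84 mm → contributes +6 530 832 mm⁴
  bottom flange (beyond web): d = -84 mm → contributes +6 530 832 mm⁴
Total I = 21 809 664 mm⁴.
For the y-axis: x̄ = 26.252 mm.
Repeating about the centroidal y-axis gives I_y = 3 655 684 mm⁴.
Polar second moment: J = I_x + I_y = 25 465 348 mm⁴.

J ≈ 2.55 × 10⁷ mm⁴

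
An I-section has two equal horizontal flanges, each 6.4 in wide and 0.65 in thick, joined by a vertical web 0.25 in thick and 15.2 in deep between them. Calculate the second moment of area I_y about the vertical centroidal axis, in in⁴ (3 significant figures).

Treat the section as a set of non-overlapping primitives; coordinates are from the bounding-box lower-left.
Bottom flange: 6.4 × 0.65, A = 4.16 in², x = 3.2 in, Ī = 14.199 in⁴.
Web: 0.25 × 15.2, A = 3.8 in², x = 3.2 in, Ī = 0.019792 in⁴.
Top flange: 6.4 × 0.65, A = 4.16 in², x = 3.2 in, Ī = 14.199 in⁴.
By symmetry the centroid is at mid-width, x̄ = 3.2 in.
All pieces are centred on the vertical centroidal axis, so I = ΣĪ = 28.419 in⁴.

I_y ≈ 28.4 in⁴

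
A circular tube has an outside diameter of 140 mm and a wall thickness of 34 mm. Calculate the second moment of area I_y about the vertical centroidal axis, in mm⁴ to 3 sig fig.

I_y ≈ 1.75 × 10⁷ mm⁴

Decompose the section into non-overlapping parts with the origin at the bottom-left of its bounding rectangle.
Outer circle: ⌀140, A = 15 394 mm², x = 70 mm, Ī = 18 857 410 mm⁴.
Bore (subtracted): ⌀72, A = 4071.5 mm², x = 70 mm, Ī = 1 319 167 mm⁴.
By symmetry the centroid is at mid-width, x̄ = 70 mm.
All pieces are centred on the vertical centroidal axis, so I = ΣĪ (holes subtracted) = 17 538 243 mm⁴.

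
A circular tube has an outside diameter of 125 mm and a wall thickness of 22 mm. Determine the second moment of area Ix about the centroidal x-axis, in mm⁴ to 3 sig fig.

Ix ≈ 9.87 × 10⁶ mm⁴

Break the section into simple shapes (no overlaps), measuring from the bottom-left corner of the bounding box.
Outer circle: ⌀125, A = 12 272 mm², y = 62.5 mm, Ī = 11 984 225 mm⁴.
Bore (subtracted): ⌀81, A = 5 153 mm², y = 62.5 mm, Ī = 2 113 051 mm⁴.
By symmetry the centroid is at mid-height, ȳ = 62.5 mm.
All pieces are centred on the centroidal x-axis, so I = ΣĪ (holes subtracted) = 9 871 174 mm⁴.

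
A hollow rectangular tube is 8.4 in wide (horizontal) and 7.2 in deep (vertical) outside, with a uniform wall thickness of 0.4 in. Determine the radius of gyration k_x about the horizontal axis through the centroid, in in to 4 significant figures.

Decompose the section into non-overlapping parts with the origin at the bottom-left of its bounding rectangle.
Outer rectangle: 8.4 × 7.2, A = 60.48 in², y = 3.6 in, Ī = 261.274 in⁴.
Inner void (subtracted): 7.6 × 6.4, A = 48.64 in², y = 3.6 in, Ī = 166.025 in⁴.
By symmetry the centroid is at mid-height, ȳ = 3.6 in.
All pieces are centred on the horizontal axis through the centroid, so I = ΣĪ (holes subtracted) = 95.2491 in⁴.
Radius of gyration: k = √(I/A) = √(95.2491 / 11.84) = 2.83632 in.

k_x ≈ 2.836 in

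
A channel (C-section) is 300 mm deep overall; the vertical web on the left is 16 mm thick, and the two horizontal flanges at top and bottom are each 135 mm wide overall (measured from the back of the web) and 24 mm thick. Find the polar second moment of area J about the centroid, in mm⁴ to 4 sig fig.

J ≈ 1.638 × 10⁸ mm⁴

Break the section into simple shapes (no overlaps), measuring from the bottom-left corner of the bounding box.
Web: 16 × 300, A = 4 800 mm², y = 150 mm, Ī = 36 000 000 mm⁴.
Top flange (beyond web): 119 × 24, A = 2 856 mm², y = 288 mm, Ī = 137 088 mm⁴.
Bottom flange (beyond web): 119 × 24, A = 2 856 mm², y = 12 mm, Ī = 137 088 mm⁴.
By symmetry the centroid is at mid-height, ȳ = 150 mm.
Transfer each piece to the centroidal x-axis using Ī + A·d² with d = y − 150:
  web: d = 0 mm → contributes +36 000 000 mm⁴
  top flange (beyond web): d = 138 mm → contributes +54 526 752 mm⁴
  bottom flange (beyond web): d = -138 mm → contributes +54 526 752 mm⁴
Total I = 145 053 504 mm⁴.
For the y-axis: x̄ = 44.6781 mm.
Repeating about the centroidal y-axis gives I_y = 18 726 735 mm⁴.
Polar second moment: J = I_x + I_y = 163 780 239 mm⁴.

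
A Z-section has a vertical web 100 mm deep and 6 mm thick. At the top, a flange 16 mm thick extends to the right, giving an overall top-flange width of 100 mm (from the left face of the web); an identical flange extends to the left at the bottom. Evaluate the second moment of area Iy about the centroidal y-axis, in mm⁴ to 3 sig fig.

Split into non-overlapping primitives; take the origin at the lower-left of the bounding box.
Web: 6 × 100, A = 600 mm², x = 97 mm, Ī = 1 800 mm⁴.
Top flange (beyond web): 94 × 16, A = 1 504 mm², x = 147 mm, Ī = 1 107 445 mm⁴.
Bottom flange (beyond web): 94 × 16, A = 1 504 mm², x = 47 mm, Ī = 1 107 445 mm⁴.
Centroid: x̄ = ΣA·x / ΣA = 97 mm.
Transfer each piece to the centroidal y-axis using Ī + A·d² with d = x − 97:
  web: d = 0 mm → contributes +1 800 mm⁴
  top flange (beyond web): d = 50 mm → contributes +4 867 445 mm⁴
  bottom flange (beyond web): d = -50 mm → contributes +4 867 445 mm⁴
Total I = 9 736 691 mm⁴.

Iy ≈ 9.74 × 10⁶ mm⁴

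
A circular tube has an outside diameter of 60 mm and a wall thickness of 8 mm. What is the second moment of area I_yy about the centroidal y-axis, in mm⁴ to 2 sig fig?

I_yy ≈ 4.5 × 10⁵ mm⁴

Treat the section as a set of non-overlapping primitives; coordinates are from the bounding-box lower-left.
Outer circle: ⌀60, A = 2 827 mm², x = 30 mm, Ī = 636 173 mm⁴.
Bore (subtracted): ⌀44, A = 1 521 mm², x = 30 mm, Ī = 183 984 mm⁴.
By symmetry the centroid is at mid-width, x̄ = 30 mm.
All pieces are centred on the centroidal y-axis, so I = ΣĪ (holes subtracted) = 452 188 mm⁴.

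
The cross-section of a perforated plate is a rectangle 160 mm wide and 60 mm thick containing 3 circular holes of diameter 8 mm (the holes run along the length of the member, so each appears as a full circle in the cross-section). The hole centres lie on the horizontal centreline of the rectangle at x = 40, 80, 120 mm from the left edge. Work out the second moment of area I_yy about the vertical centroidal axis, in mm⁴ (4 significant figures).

Decompose the section into non-overlapping parts with the origin at the bottom-left of its bounding rectangle.
Plate: 160 × 60, A = 9 600 mm², x = 80 mm, Ī = 20 480 000 mm⁴.
Hole 1 (subtracted): ⌀8, A = 50.2655 mm², x = 40 mm, Ī = 201.062 mm⁴.
Hole 2 (subtracted): ⌀8, A = 50.2655 mm², x = 80 mm, Ī = 201.062 mm⁴.
Hole 3 (subtracted): ⌀8, A = 50.2655 mm², x = 120 mm, Ī = 201.062 mm⁴.
By symmetry the centroid is at mid-width, x̄ = 80 mm.
Transfer each piece to the vertical centroidal axis using Ī + A·d² with d = x − 80:
  plate: d = 0 mm → contributes +20 480 000 mm⁴
  hole 1: d = -40 mm → contributes −80625.8 mm⁴
  hole 2: d = 0 mm → contributes −201.062 mm⁴
  hole 3: d = 40 mm → contributes −80625.8 mm⁴
Total I = 20 318 547 mm⁴.

I_yy ≈ 2.032 × 10⁷ mm⁴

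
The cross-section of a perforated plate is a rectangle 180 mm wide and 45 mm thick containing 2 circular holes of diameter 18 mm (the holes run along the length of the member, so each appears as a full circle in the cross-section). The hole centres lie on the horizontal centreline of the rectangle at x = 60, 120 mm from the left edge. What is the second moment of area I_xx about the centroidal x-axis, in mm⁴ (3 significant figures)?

Break the section into simple shapes (no overlaps), measuring from the bottom-left corner of the bounding box.
Plate: 180 × 45, A = 8 100 mm², y = 22.5 mm, Ī = 1 366 875 mm⁴.
Hole 1 (subtracted): ⌀18, A = 254.47 mm², y = 22.5 mm, Ī = 5 153 mm⁴.
Hole 2 (subtracted): ⌀18, A = 254.47 mm², y = 22.5 mm, Ī = 5 153 mm⁴.
By symmetry the centroid is at mid-height, ȳ = 22.5 mm.
All pieces are centred on the centroidal x-axis, so I = ΣĪ (holes subtracted) = 1 356 569 mm⁴.

I_xx ≈ 1.36 × 10⁶ mm⁴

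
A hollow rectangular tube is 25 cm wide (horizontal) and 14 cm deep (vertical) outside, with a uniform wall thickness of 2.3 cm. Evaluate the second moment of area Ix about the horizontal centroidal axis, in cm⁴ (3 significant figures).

Ix ≈ 4300 cm⁴

Decompose the section into non-overlapping parts with the origin at the bottom-left of its bounding rectangle.
Outer rectangle: 25 × 14, A = 350 cm², y = 7 cm, Ī = 5716.7 cm⁴.
Inner void (subtracted): 20.4 × 9.4, A = 191.76 cm², y = 7 cm, Ī = 1 412 cm⁴.
By symmetry the centroid is at mid-height, ȳ = 7 cm.
All pieces are centred on the horizontal centroidal axis, so I = ΣĪ (holes subtracted) = 4304.7 cm⁴.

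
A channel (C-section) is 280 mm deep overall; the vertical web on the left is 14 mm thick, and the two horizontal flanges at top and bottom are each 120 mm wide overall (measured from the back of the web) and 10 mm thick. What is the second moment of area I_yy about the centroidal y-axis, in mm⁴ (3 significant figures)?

I_yy ≈ 7.00 × 10⁶ mm⁴

Treat the section as a set of non-overlapping primitives; coordinates are from the bounding-box lower-left.
Web: 14 × 280, A = 3 920 mm², x = 7 mm, Ī = 64 027 mm⁴.
Top flange (beyond web): 106 × 10, A = 1 060 mm², x = 67 mm, Ī = 992 513 mm⁴.
Bottom flange (beyond web): 106 × 10, A = 1 060 mm², x = 67 mm, Ī = 992 513 mm⁴.
Centroid: x̄ = ΣA·x / ΣA = 28.06 mm.
Transfer each piece to the centroidal y-axis using Ī + A·d² with d = x − 28.06:
  web: d = -21.06 mm → contributes +1 802 574 mm⁴
  top flange (beyond web): d = 38.94 mm → contributes +2 599 849 mm⁴
  bottom flange (beyond web): d = 38.94 mm → contributes +2 599 849 mm⁴
Total I = 7 002 272 mm⁴.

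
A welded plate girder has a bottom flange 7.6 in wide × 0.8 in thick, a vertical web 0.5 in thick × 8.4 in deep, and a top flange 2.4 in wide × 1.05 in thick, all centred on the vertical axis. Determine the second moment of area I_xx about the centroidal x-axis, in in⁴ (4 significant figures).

I_xx ≈ 190.0 in⁴

Treat the section as a set of non-overlapping primitives; coordinates are from the bounding-box lower-left.
Bottom plate: 7.6 × 0.8, A = 6.08 in², y = 0.4 in, Ī = 0.324267 in⁴.
Web plate: 0.5 × 8.4, A = 4.2 in², y = 5 in, Ī = 24.696 in⁴.
Top plate: 2.4 × 1.05, A = 2.52 in², y = 9.725 in, Ī = 0.231525 in⁴.
Centroid: ȳ = ΣA·y / ΣA = 3.74523 in.
Transfer each piece to the centroidal x-axis using Ī + A·d² with d = y − 3.74523:
  bottom plate: d = -3.34523 in → contributes +68.3631 in⁴
  web plate: d = 1.25477 in → contributes +31.3086 in⁴
  top plate: d = 5.97977 in → contributes +90.3407 in⁴
Total I = 190.012 in⁴.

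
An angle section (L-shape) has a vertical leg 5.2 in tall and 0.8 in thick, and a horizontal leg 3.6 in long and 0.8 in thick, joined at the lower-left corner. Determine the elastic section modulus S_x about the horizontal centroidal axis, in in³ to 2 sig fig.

S_x ≈ 4.9 in³

Treat the section as a set of non-overlapping primitives; coordinates are from the bounding-box lower-left.
Vertical leg: 0.8 × 5.2, A = 4.16 in², y = 2.6 in, Ī = 9.374 in⁴.
Horizontal leg (remainder): 2.8 × 0.8, A = 2.24 in², y = 0.4 in, Ī = 0.1195 in⁴.
Centroid: ȳ = ΣA·y / ΣA = 1.83 in.
Transfer each piece to the horizontal centroidal axis using Ī + A·d² with d = y − 1.83:
  vertical leg: d = 0.77 in → contributes +11.84 in⁴
  horizontal leg (remainder): d = -1.43 in → contributes +4.7 in⁴
Total I = 16.54 in⁴.
Extreme fibre distance c = 3.37 in; S = I/c = 4.908 in³.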